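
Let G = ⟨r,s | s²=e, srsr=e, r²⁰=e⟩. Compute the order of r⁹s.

Compute successive powers until reaching e:
  (r⁹s)¹ = r⁹s, (r⁹s)² = e.
The smallest positive k with (r⁹s)ᵏ = e is 2.

Answer: 2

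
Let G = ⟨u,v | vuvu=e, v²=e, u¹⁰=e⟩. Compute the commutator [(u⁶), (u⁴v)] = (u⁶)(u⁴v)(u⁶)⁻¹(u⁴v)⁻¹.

[(u⁶), (u⁴v)] = (u⁶)·(u⁴v)·(u⁶)⁻¹·(u⁴v)⁻¹.
  (u⁶) · (u⁴v) = v
  v · (u⁴) = u⁶v
  (u⁶v) · (u⁴v) = u²

Answer: u²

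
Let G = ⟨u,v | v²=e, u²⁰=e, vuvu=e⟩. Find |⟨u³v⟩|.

|⟨u³v⟩| equals the order of u³v. Compute successive powers until reaching e:
  (u³v)¹ = u³v, (u³v)² = e.
The smallest positive k with (u³v)ᵏ = e is 2, so |⟨u³v⟩| = 2.

Answer: 2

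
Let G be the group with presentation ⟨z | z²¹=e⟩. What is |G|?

G is generated by a single element, so G is cyclic. The relator gives z²¹ = e and no smaller power is forced to be e, so the 21 powers {e, z, z², z³, z⁴, z⁵, z⁶, z⁷, z⁸, z⁹, z²⁰, z¹², z¹³, z¹¹, z¹⁰, z¹⁴, z¹⁵, z¹⁶, z¹⁷, z¹⁸, z¹⁹} are distinct. Hence |G| = 21.

Answer: 21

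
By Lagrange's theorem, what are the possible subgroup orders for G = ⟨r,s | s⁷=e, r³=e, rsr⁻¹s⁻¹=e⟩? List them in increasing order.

|G| = 21 = 3 · 7. By Lagrange's theorem the order of any subgroup divides 21; the divisors of 21 are 1, 3, 7, 21.

Answer: 1, 3, 7, 21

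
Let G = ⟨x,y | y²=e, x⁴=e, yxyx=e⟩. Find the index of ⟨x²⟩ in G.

First find ord(x²) by computing successive powers:
  (x²)¹ = x², (x²)² = e.
So |⟨x²⟩| = ord(x²) = 2. With |G| = 8, by Lagrange [G : ⟨x²⟩] = 8/2 = 4.

Answer: 4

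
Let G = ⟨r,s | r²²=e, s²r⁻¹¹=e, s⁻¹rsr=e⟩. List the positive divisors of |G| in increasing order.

|G| = 44 = 2² · 11. By Lagrange's theorem the order of any subgroup divides 44; the divisors of 44 are 1, 2, 4, 11, 22, 44.

Answer: 1, 2, 4, 11, 22, 44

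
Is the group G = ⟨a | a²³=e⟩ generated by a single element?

|G| = 23. The element a has order 23 (its powers give 23 distinct elements), so ⟨a⟩ = G and G is cyclic.

Answer: Yes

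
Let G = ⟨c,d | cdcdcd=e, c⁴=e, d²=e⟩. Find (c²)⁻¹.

The order of (c²) is 2 (smallest k with (c²)ᵏ = e), so (c²)⁻¹ = (c²)¹ = c².
Check: (c²) · (c²) → (c²) · c² = e, giving e as required.

Answer: c²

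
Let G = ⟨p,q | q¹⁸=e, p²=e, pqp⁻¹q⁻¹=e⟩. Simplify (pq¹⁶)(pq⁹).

Compute (pq¹⁶) · (pq⁹) by multiplying left to right and reducing via the relations at each step:
  (pq¹⁶) · p = q¹⁶
  (q¹⁶) · q⁹ = q⁷

Answer: q⁷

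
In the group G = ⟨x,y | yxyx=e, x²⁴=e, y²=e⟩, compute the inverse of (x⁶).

The order of (x⁶) is 4 (smallest k with (x⁶)ᵏ = e), so (x⁶)⁻¹ = (x⁶)³ = x¹⁸.
Check: (x⁶) · (x¹⁸) → (x⁶) · x¹⁸ = e, giving e as required.

Answer: x¹⁸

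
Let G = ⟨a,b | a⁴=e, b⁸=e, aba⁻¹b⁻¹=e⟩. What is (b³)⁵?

Compute successive powers of (b³), reducing at each step:
  (b³)²: (b³) · b³ = b⁶
  (b³)³: (b⁶) · b³ = b
  (b³)⁴: b · b³ = b⁴
  (b³)⁵: (b⁴) · b³ = b⁷

Answer: b⁷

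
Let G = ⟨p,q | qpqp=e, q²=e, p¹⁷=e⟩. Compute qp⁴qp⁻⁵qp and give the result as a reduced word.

Multiply left to right, reducing at each step:
  q · p⁴ = p¹³q
  (p¹³q) · q = p¹³
  (p¹³) · p⁻⁵ = p⁸
  (p⁸) · q = p⁸q
  (p⁸q) · p = p⁷q

Answer: p⁷q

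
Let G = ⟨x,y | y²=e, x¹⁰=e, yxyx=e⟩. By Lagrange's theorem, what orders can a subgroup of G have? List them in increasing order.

|G| = 20 = 2² · 5. By Lagrange's theorem the order of any subgroup divides 20; the divisors of 20 are 1, 2, 4, 5, 10, 20.

Answer: 1, 2, 4, 5, 10, 20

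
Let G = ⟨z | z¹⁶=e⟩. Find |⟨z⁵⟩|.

|⟨z⁵⟩| equals the order of z⁵. Compute successive powers until reaching e:
  (z⁵)¹ = z⁵, (z⁵)² = z¹⁰, (z⁵)³ = z¹⁵, (z⁵)⁴ = z⁴, (z⁵)⁵ = z⁹, (z⁵)⁶ = z¹⁴, (z⁵)⁷ = z³, (z⁵)⁸ = z⁸, (z⁵)⁹ = z¹³, (z⁵)¹⁰ = z², (z⁵)¹¹ = z⁷, (z⁵)¹² = z¹², (z⁵)¹³ = z, (z⁵)¹⁴ = z⁶, (z⁵)¹⁵ = z¹¹, (z⁵)¹⁶ = e.
The smallest positive k with (z⁵)ᵏ = e is 16, so |⟨z⁵⟩| = 16.

Answer: 16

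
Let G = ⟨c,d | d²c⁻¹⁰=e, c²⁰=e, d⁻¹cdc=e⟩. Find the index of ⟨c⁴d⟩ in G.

First find ord(c⁴d) by computing successive powers:
  (c⁴d)¹ = c⁴d, (c⁴d)² = c¹⁰, (c⁴d)³ = c⁴d⁻¹, (c⁴d)⁴ = e.
So |⟨c⁴d⟩| = ord(c⁴d) = 4. With |G| = 40, by Lagrange [G : ⟨c⁴d⟩] = 40/4 = 10.

Answer: 10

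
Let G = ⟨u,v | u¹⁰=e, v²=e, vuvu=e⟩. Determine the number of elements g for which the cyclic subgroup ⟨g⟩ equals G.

⟨g⟩ = G would require ord(g) = |G| = 20, but the maximum element order in G is 10 < 20. So G is not cyclic and no single element generates it: the count is 0.

Answer: 0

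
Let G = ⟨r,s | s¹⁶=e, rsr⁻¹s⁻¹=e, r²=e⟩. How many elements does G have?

Enumerate words in the generators, reducing via the relations: the distinct elements are
  {e, r, s, rs, s², s³, s⁴, s⁵, s⁶, s⁷, s⁸, s⁹, rs², rs³, rs⁴, rs⁵, rs⁶, rs⁷, rs⁸, rs⁹, s¹², s¹³, s¹¹, s¹⁰, s¹⁴, s¹⁵, rs¹², rs¹³, rs¹¹, rs¹⁰, rs¹⁴, rs¹⁵}.
No further products give new elements, so |G| = 32.

Answer: 32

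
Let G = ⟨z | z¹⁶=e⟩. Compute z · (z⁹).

Compute z · (z⁹) by multiplying left to right and reducing via the relations at each step:
  z · z⁹ = z¹⁰

Answer: z¹⁰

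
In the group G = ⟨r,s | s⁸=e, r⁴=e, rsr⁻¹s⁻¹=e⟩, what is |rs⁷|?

Compute successive powers until reaching e:
  (rs⁷)¹ = rs⁷, (rs⁷)² = r²s⁶, (rs⁷)³ = r³s⁵, (rs⁷)⁴ = s⁴, (rs⁷)⁵ = rs³, (rs⁷)⁶ = r²s², (rs⁷)⁷ = r³s, (rs⁷)⁸ = e.
The smallest positive k with (rs⁷)ᵏ = e is 8.

Answer: 8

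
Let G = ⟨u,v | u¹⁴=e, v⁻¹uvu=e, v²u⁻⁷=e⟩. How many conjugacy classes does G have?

The conjugacy classes (representative and size) are:
  [e] (size 1), [u¹³] (size 2), [u¹²] (size 2), [u¹¹] (size 2), [u⁴] (size 2), [u⁵] (size 2), [u⁸] (size 2), [u⁷] (size 1), [u⁵v⁻¹] (size 7), [u⁵v] (size 7).
Class equation: 1 + 2 + 2 + 2 + 2 + 2 + 2 + 1 + 7 + 7 = 28 = |G|. So G has 10 conjugacy classes.

Answer: 10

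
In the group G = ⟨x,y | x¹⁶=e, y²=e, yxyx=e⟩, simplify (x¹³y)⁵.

Compute successive powers of (x¹³y), reducing at each step:
  (x¹³y)²: (x¹³y) · x¹³ = y;   y · y = e
  (x¹³y)³: e · x¹³ = x¹³;   (x¹³) · y = x¹³y
  (x¹³y)⁴: (x¹³y) · x¹³ = y;   y · y = e
  (x¹³y)⁵: e · x¹³ = x¹³;   (x¹³) · y = x¹³y

Answer: x¹³y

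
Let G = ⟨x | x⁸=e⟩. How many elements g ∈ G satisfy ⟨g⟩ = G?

G is cyclic of order 8. An element generates G iff its order is 8, and a cyclic group of order 8 has exactly φ(8) = 4 such elements.

Answer: 4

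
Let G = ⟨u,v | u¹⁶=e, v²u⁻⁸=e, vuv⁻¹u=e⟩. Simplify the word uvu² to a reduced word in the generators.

Multiply left to right, reducing at each step:
  u · v = uv
  (uv) · u² = u⁷v⁻¹

Answer: u⁷v⁻¹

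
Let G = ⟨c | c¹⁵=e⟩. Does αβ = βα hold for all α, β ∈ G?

G has a single generator, so G is cyclic and hence abelian.

Answer: Yes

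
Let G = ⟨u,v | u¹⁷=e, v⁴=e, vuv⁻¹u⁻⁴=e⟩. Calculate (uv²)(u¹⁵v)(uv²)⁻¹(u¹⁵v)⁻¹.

[(uv²), (u¹⁵v)] = (uv²)·(u¹⁵v)·(uv²)⁻¹·(u¹⁵v)⁻¹.
  (uv²) · (u¹⁵v) = u³v³
  (u³v³) · (uv²) = u¹⁶v
  (u¹⁶v) · (u⁹v³) = u

Answer: u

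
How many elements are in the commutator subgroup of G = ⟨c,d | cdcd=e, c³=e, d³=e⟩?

G' = [G, G] is generated by all commutators. The generator-pair commutators are: [c, d] = cd²c.
The subgroup they normally generate is {e, cd, c²d², cd²c}, of order 4.
Check: |G/G'| = 12/4 = 3 is the order of the abelianisation.

Answer: 4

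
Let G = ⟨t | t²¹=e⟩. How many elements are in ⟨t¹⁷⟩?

|⟨t¹⁷⟩| equals the order of t¹⁷. Compute successive powers until reaching e:
  (t¹⁷)¹ = t¹⁷, (t¹⁷)² = t¹³, (t¹⁷)³ = t⁹, (t¹⁷)⁴ = t⁵, (t¹⁷)⁵ = t, (t¹⁷)⁶ = t¹⁸, (t¹⁷)⁷ = t¹⁴, (t¹⁷)⁸ = t¹⁰, (t¹⁷)⁹ = t⁶, (t¹⁷)¹⁰ = t², (t¹⁷)¹¹ = t¹⁹, (t¹⁷)¹² = t¹⁵, (t¹⁷)¹³ = t¹¹, (t¹⁷)¹⁴ = t⁷, (t¹⁷)¹⁵ = t³, (t¹⁷)¹⁶ = t²⁰, (t¹⁷)¹⁷ = t¹⁶, (t¹⁷)¹⁸ = t¹², (t¹⁷)¹⁹ = t⁸, (t¹⁷)²⁰ = t⁴, (t¹⁷)²¹ = e.
The smallest positive k with (t¹⁷)ᵏ = e is 21, so |⟨t¹⁷⟩| = 21.

Answer: 21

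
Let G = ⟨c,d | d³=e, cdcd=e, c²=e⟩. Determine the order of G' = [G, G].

G' = [G, G] is generated by all commutators. The generator-pair commutators are: [c, d] = d.
The subgroup they normally generate is {e, d, d²}, of order 3.
Check: |G/G'| = 6/3 = 2 is the order of the abelianisation.

Answer: 3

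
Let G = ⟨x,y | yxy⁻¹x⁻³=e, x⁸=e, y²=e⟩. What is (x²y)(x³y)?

Compute (x²y) · (x³y) by multiplying left to right and reducing via the relations at each step:
  (x²y) · x³ = x³y
  (x³y) · y = x³

Answer: x³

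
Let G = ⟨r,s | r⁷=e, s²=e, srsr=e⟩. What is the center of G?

An element z ∈ Z(G) iff z commutes with every generator.
For example e is central: e·r = r = r·e; e·s = s = s·e.
Whereas r ∉ Z(G) since r·s = rs ≠ r⁶s = s·r.
Checking each of the 14 elements this way gives Z(G) = {e}, of order 1.

Answer: {e}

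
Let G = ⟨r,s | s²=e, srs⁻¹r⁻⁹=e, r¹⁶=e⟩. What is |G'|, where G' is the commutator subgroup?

G' = [G, G] is generated by all commutators. The generator-pair commutators are: [r, s] = r⁸.
The subgroup they normally generate is {e, r⁸}, of order 2.
Check: |G/G'| = 32/2 = 16 is the order of the abelianisation.

Answer: 2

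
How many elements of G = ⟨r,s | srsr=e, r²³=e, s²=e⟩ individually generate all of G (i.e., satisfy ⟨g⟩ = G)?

⟨g⟩ = G would require ord(g) = |G| = 46, but the maximum element order in G is 23 < 46. So G is not cyclic and no single element generates it: the count is 0.

Answer: 0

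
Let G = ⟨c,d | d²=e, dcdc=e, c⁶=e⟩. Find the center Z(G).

An element z ∈ Z(G) iff z commutes with every generator.
For example c³ is central: (c³)·c = c⁴ = c·(c³); (c³)·d = c³d = d·(c³).
Whereas c ∉ Z(G) since c·d = cd ≠ c⁵d = d·c.
Checking each of the 12 elements this way gives Z(G) = {e, c³}, of order 2.

Answer: {e, c³}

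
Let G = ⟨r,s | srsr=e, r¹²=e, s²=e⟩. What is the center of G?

An element z ∈ Z(G) iff z commutes with every generator.
For example r⁶ is central: (r⁶)·r = r⁷ = r·(r⁶); (r⁶)·s = r⁶s = s·(r⁶).
Whereas r ∉ Z(G) since r·s = rs ≠ r¹¹s = s·r.
Checking each of the 24 elements this way gives Z(G) = {e, r⁶}, of order 2.

Answer: {e, r⁶}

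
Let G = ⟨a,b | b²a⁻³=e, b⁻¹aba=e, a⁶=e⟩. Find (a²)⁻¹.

The order of (a²) is 3 (smallest k with (a²)ᵏ = e), so (a²)⁻¹ = (a²)² = a⁴.
Check: (a²) · (a⁴) → (a²) · a⁴ = e, giving e as required.

Answer: a⁴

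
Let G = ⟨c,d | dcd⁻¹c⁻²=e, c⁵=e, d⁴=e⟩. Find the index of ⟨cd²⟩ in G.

First find ord(cd²) by computing successive powers:
  (cd²)¹ = cd², (cd²)² = e.
So |⟨cd²⟩| = ord(cd²) = 2. With |G| = 20, by Lagrange [G : ⟨cd²⟩] = 20/2 = 10.

Answer: 10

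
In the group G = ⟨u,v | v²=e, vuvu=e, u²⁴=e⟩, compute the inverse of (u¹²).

The order of (u¹²) is 2 (smallest k with (u¹²)ᵏ = e), so (u¹²)⁻¹ = (u¹²)¹ = u¹².
Check: (u¹²) · (u¹²) → (u¹²) · u¹² = e, giving e as required.

Answer: u¹²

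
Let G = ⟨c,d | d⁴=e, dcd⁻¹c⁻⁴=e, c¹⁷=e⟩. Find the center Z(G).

An element z ∈ Z(G) iff z commutes with every generator.
For example e is central: e·c = c = c·e; e·d = d = d·e.
Whereas c ∉ Z(G) since c·d = cd ≠ c⁴d = d·c.
Checking each of the 68 elements this way gives Z(G) = {e}, of order 1.

Answer: {e}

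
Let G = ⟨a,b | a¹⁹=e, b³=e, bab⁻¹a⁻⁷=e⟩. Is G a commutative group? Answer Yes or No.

a·b = ab but b·a = a⁷b, so a·b ≠ b·a and G is not abelian.

Answer: No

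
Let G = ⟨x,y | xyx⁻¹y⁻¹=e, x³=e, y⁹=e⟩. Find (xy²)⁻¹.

The order of (xy²) is 9 (smallest k with (xy²)ᵏ = e), so (xy²)⁻¹ = (xy²)⁸ = x²y⁷.
Check: (xy²) · (x²y⁷) → (xy²) · x² = y²;   (y²) · y⁷ = e, giving e as required.

Answer: x²y⁷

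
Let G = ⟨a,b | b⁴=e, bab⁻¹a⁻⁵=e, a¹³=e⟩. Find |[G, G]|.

G' = [G, G] is generated by all commutators. The generator-pair commutators are: [a, b] = a⁹.
The subgroup they normally generate is {e, a, a², a³, a⁴, a⁵, a⁶, a⁷, a⁸, a⁹, a¹⁰, a¹¹, a¹²}, of order 13.
Check: |G/G'| = 52/13 = 4 is the order of the abelianisation.

Answer: 13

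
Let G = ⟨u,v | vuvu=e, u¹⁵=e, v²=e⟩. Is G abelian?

u·v = uv but v·u = u¹⁴v, so u·v ≠ v·u and G is not abelian.

Answer: No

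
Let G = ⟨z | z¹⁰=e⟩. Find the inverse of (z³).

The order of (z³) is 10 (smallest k with (z³)ᵏ = e), so (z³)⁻¹ = (z³)⁹ = z⁷.
Check: (z³) · (z⁷) → (z³) · z⁷ = e, giving e as required.

Answer: z⁷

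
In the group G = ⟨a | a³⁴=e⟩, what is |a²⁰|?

Compute successive powers until reaching e:
  (a²⁰)¹ = a²⁰, (a²⁰)² = a⁶, (a²⁰)³ = a²⁶, (a²⁰)⁴ = a¹², (a²⁰)⁵ = a³², (a²⁰)⁶ = a¹⁸, (a²⁰)⁷ = a⁴, (a²⁰)⁸ = a²⁴, (a²⁰)⁹ = a¹⁰, (a²⁰)¹⁰ = a³⁰, (a²⁰)¹¹ = a¹⁶, (a²⁰)¹² = a², (a²⁰)¹³ = a²², (a²⁰)¹⁴ = a⁸, (a²⁰)¹⁵ = a²⁸, (a²⁰)¹⁶ = a¹⁴, (a²⁰)¹⁷ = e.
The smallest positive k with (a²⁰)ᵏ = e is 17.

Answer: 17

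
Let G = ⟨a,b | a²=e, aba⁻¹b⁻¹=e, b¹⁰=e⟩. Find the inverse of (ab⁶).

The order of (ab⁶) is 10 (smallest k with (ab⁶)ᵏ = e), so (ab⁶)⁻¹ = (ab⁶)⁹ = ab⁴.
Check: (ab⁶) · (ab⁴) → (ab⁶) · a = b⁶;   (b⁶) · b⁴ = e, giving e as required.

Answer: ab⁴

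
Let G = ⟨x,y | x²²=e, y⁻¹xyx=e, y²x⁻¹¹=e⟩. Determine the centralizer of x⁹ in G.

⟨x⁹⟩ ⊆ C_G(x⁹) since powers of x⁹ commute with x⁹; so |C_G(x⁹)| ≥ |⟨x⁹⟩| = 22.
By orbit–stabilizer, |C_G(x⁹)| = |G| / |conj. class of x⁹| = 44 / 2 = 22.
The 22 elements commuting with x⁹ are {e, x, x², x³, x⁴, x⁵, x⁶, x⁷, x⁸, x⁹, x¹⁰, x¹¹, x¹², x¹³, x¹⁴, x¹⁵, x¹⁶, x¹⁷, x¹⁸, x¹⁹, x²⁰, x²¹}.

Answer: {e, x, x², x³, x⁴, x⁵, x⁶, x⁷, x⁸, x⁹, x¹⁰, x¹¹, x¹², x¹³, x¹⁴, x¹⁵, x¹⁶, x¹⁷, x¹⁸, x¹⁹, x²⁰, x²¹}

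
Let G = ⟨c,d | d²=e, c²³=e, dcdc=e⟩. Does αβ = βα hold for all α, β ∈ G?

c·d = cd but d·c = c²²d, so c·d ≠ d·c and G is not abelian.

Answer: No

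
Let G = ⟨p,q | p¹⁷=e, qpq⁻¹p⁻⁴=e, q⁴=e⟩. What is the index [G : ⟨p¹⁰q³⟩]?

First find ord(p¹⁰q³) by computing successive powers:
  (p¹⁰q³)¹ = p¹⁰q³, (p¹⁰q³)² = p⁴q², (p¹⁰q³)³ = p¹¹q, (p¹⁰q³)⁴ = e.
So |⟨p¹⁰q³⟩| = ord(p¹⁰q³) = 4. With |G| = 68, by Lagrange [G : ⟨p¹⁰q³⟩] = 68/4 = 17.

Answer: 17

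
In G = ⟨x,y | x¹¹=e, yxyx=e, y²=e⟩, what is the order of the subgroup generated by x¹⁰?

|⟨x¹⁰⟩| equals the order of x¹⁰. Compute successive powers until reaching e:
  (x¹⁰)¹ = x¹⁰, (x¹⁰)² = x⁹, (x¹⁰)³ = x⁸, (x¹⁰)⁴ = x⁷, (x¹⁰)⁵ = x⁶, (x¹⁰)⁶ = x⁵, (x¹⁰)⁷ = x⁴, (x¹⁰)⁸ = x³, (x¹⁰)⁹ = x², (x¹⁰)¹⁰ = x, (x¹⁰)¹¹ = e.
The smallest positive k with (x¹⁰)ᵏ = e is 11, so |⟨x¹⁰⟩| = 11.

Answer: 11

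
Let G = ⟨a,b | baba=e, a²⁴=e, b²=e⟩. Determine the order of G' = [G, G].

G' = [G, G] is generated by all commutators. The generator-pair commutators are: [a, b] = a².
The subgroup they normally generate is {e, a², a⁴, a⁶, a⁸, a¹⁰, a¹², a¹⁴, a¹⁶, a¹⁸, a²⁰, a²²}, of order 12.
Check: |G/G'| = 48/12 = 4 is the order of the abelianisation.

Answer: 12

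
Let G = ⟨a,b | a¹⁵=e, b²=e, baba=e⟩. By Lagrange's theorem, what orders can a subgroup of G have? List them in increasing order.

|G| = 30 = 2 · 3 · 5. By Lagrange's theorem the order of any subgroup divides 30; the divisors of 30 are 1, 2, 3, 5, 6, 10, 15, 30.

Answer: 1, 2, 3, 5, 6, 10, 15, 30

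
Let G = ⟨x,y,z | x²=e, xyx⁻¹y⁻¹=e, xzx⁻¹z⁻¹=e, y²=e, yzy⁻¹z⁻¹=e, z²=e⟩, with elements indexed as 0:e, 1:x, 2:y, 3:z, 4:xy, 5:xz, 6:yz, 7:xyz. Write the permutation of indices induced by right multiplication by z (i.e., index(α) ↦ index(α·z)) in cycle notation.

(0 3)(1 5)(2 6)(4 7)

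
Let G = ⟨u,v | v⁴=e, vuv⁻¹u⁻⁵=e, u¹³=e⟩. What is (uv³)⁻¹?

The order of (uv³) is 4 (smallest k with (uv³)ᵏ = e), so (uv³)⁻¹ = (uv³)³ = u⁸v.
Check: (uv³) · (u⁸v) → (uv³) · u⁸ = v³;   (v³) · v = e, giving e as required.

Answer: u⁸v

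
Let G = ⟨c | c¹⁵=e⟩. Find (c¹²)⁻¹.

The order of (c¹²) is 5 (smallest k with (c¹²)ᵏ = e), so (c¹²)⁻¹ = (c¹²)⁴ = c³.
Check: (c¹²) · (c³) → (c¹²) · c³ = e, giving e as required.

Answer: c³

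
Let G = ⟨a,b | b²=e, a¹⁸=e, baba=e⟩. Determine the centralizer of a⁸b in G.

⟨a⁸b⟩ ⊆ C_G(a⁸b) since powers of a⁸b commute with a⁸b; so |C_G(a⁸b)| ≥ |⟨a⁸b⟩| = 2.
By orbit–stabilizer, |C_G(a⁸b)| = |G| / |conj. class of a⁸b| = 36 / 9 = 4.
The 4 elements commuting with a⁸b are {e, a⁹, a¹⁷b, a⁸b}.

Answer: {e, a⁹, a¹⁷b, a⁸b}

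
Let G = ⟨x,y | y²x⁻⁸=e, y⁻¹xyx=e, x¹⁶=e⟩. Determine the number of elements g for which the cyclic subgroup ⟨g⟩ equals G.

⟨g⟩ = G would require ord(g) = |G| = 32, but the maximum element order in G is 16 < 32. So G is not cyclic and no single element generates it: the count is 0.

Answer: 0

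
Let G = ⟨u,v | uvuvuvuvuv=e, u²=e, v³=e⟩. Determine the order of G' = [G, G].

G' = [G, G] is generated by all commutators. The generator-pair commutators are: [u, v] = uvuv².
The subgroup they normally generate is {e, u, v, v², uv, uvu, uvuv, uvuvu, v²uv²u, v²uv², v²u, uv², vu, vuv, vuvu, uv²uv²u, uv²uv², uv²u, v²uv, v²uvu, v²uvuv, vuv²uv², vuv²u, vuv², uvuv², uv²uv, uv²uvu, uv²uvuv, uvuv²uv², uvuv²u, v²uv²uv, uvuv²uv, uvuv²uvu, uvuv²uvuv, v²uv²uvuv², v²uv²uvu, v²uv²uvuv, v²uvuv²uv², v²uvuv²u, v²uvuv², vuvuv², vuv²uv, vuv²uvu, vuv²uvuv, vuvuv²uv², vuvuv²u, vuvuv²uv, uv²uvuv²uv², uv²uvuv²u, uv²uvuv², v²uvuv²uv, v²uvuv²uvu, vuv²uvuv²u, vuv²uvuv², uv²uvuv²uv, uv²uvuv²uvu, uvuv²uvuv²u, uvuv²uvuv², uvuv²uvuv²uv, vuv²uvuv²uv}, of order 60.
Check: |G/G'| = 60/60 = 1 is the order of the abelianisation.

Answer: 60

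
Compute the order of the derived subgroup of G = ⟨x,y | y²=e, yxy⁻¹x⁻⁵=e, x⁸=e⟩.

G' = [G, G] is generated by all commutators. The generator-pair commutators are: [x, y] = x⁴.
The subgroup they normally generate is {e, x⁴}, of order 2.
Check: |G/G'| = 16/2 = 8 is the order of the abelianisation.

Answer: 2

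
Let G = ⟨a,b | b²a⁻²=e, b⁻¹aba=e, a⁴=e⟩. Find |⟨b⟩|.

|⟨b⟩| equals the order of b. Compute successive powers until reaching e:
  b¹ = b, b² = a², b³ = b⁻¹, b⁴ = e.
The smallest positive k with bᵏ = e is 4, so |⟨b⟩| = 4.

Answer: 4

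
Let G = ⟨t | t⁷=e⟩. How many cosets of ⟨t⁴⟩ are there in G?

First find ord(t⁴) by computing successive powers:
  (t⁴)¹ = t⁴, (t⁴)² = t, (t⁴)³ = t⁵, (t⁴)⁴ = t², (t⁴)⁵ = t⁶, (t⁴)⁶ = t³, (t⁴)⁷ = e.
So |⟨t⁴⟩| = ord(t⁴) = 7. With |G| = 7, by Lagrange [G : ⟨t⁴⟩] = 7/7 = 1.

Answer: 1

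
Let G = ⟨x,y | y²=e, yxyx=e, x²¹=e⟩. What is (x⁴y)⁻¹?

The order of (x⁴y) is 2 (smallest k with (x⁴y)ᵏ = e), so (x⁴y)⁻¹ = (x⁴y)¹ = x⁴y.
Check: (x⁴y) · (x⁴y) → (x⁴y) · x⁴ = y;   y · y = e, giving e as required.

Answer: x⁴y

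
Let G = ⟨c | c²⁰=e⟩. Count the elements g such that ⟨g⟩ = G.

G is cyclic of order 20. An element generates G iff its order is 20, and a cyclic group of order 20 has exactly φ(20) = 8 such elements.

Answer: 8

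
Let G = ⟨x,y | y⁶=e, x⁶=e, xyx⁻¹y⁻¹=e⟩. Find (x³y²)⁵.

Compute successive powers of (x³y²), reducing at each step:
  (x³y²)²: (x³y²) · x³ = y²;   (y²) · y² = y⁴
  (x³y²)³: (y⁴) · x³ = x³y⁴;   (x³y⁴) · y² = x³
  (x³y²)⁴: (x³) · x³ = e;   e · y² = y²
  (x³y²)⁵: (y²) · x³ = x³y²;   (x³y²) · y² = x³y⁴

Answer: x³y⁴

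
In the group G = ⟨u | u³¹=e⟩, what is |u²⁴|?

Compute successive powers until reaching e:
  (u²⁴)¹ = u²⁴, (u²⁴)² = u¹⁷, (u²⁴)³ = u¹⁰, (u²⁴)⁴ = u³, (u²⁴)⁵ = u²⁷, (u²⁴)⁶ = u²⁰, (u²⁴)⁷ = u¹³, (u²⁴)⁸ = u⁶, (u²⁴)⁹ = u³⁰, (u²⁴)¹⁰ = u²³, (u²⁴)¹¹ = u¹⁶, (u²⁴)¹² = u⁹, (u²⁴)¹³ = u², (u²⁴)¹⁴ = u²⁶, (u²⁴)¹⁵ = u¹⁹, (u²⁴)¹⁶ = u¹², (u²⁴)¹⁷ = u⁵, (u²⁴)¹⁸ = u²⁹, (u²⁴)¹⁹ = u²², (u²⁴)²⁰ = u¹⁵, (u²⁴)²¹ = u⁸, (u²⁴)²² = u, (u²⁴)²³ = u²⁵, (u²⁴)²⁴ = u¹⁸, (u²⁴)²⁵ = u¹¹, (u²⁴)²⁶ = u⁴, (u²⁴)²⁷ = u²⁸, (u²⁴)²⁸ = u²¹, (u²⁴)²⁹ = u¹⁴, (u²⁴)³⁰ = u⁷, (u²⁴)³¹ = e.
The smallest positive k with (u²⁴)ᵏ = e is 31.

Answer: 31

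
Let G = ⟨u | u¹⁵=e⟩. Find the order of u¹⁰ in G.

Compute successive powers until reaching e:
  (u¹⁰)¹ = u¹⁰, (u¹⁰)² = u⁵, (u¹⁰)³ = e.
The smallest positive k with (u¹⁰)ᵏ = e is 3.

Answer: 3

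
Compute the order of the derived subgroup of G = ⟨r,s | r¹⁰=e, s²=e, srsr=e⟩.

G' = [G, G] is generated by all commutators. The generator-pair commutators are: [r, s] = r².
The subgroup they normally generate is {e, r², r⁴, r⁶, r⁸}, of order 5.
Check: |G/G'| = 20/5 = 4 is the order of the abelianisation.

Answer: 5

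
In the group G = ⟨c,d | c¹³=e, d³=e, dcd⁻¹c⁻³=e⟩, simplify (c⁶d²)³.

Compute successive powers of (c⁶d²), reducing at each step:
  (c⁶d²)²: (c⁶d²) · c⁶ = c⁸d²;   (c⁸d²) · d² = c⁸d
  (c⁶d²)³: (c⁸d) · c⁶ = d;   d · d² = e

Answer: e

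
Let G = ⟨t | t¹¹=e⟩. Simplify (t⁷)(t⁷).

Compute (t⁷) · (t⁷) by multiplying left to right and reducing via the relations at each step:
  (t⁷) · t⁷ = t³

Answer: t³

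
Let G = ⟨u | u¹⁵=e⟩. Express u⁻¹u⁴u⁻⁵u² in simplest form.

Multiply left to right, reducing at each step:
  (u¹⁴) · u⁴ = u³
  (u³) · u⁻⁵ = u¹³
  (u¹³) · u² = e

Answer: e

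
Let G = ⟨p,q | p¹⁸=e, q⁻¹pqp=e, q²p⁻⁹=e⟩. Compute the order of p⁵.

Compute successive powers until reaching e:
  (p⁵)¹ = p⁵, (p⁵)² = p¹⁰, (p⁵)³ = p¹⁵, (p⁵)⁴ = p², (p⁵)⁵ = p⁷, (p⁵)⁶ = p¹², (p⁵)⁷ = p¹⁷, (p⁵)⁸ = p⁴, (p⁵)⁹ = p⁹, (p⁵)¹⁰ = p¹⁴, (p⁵)¹¹ = p, (p⁵)¹² = p⁶, (p⁵)¹³ = p¹¹, (p⁵)¹⁴ = p¹⁶, (p⁵)¹⁵ = p³, (p⁵)¹⁶ = p⁸, (p⁵)¹⁷ = p¹³, (p⁵)¹⁸ = e.
The smallest positive k with (p⁵)ᵏ = e is 18.

Answer: 18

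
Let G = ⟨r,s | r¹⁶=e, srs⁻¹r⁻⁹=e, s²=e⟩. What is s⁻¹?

The order of s is 2 (smallest k with sᵏ = e), so s⁻¹ = s¹ = s.
Check: s · s → s · s = e, giving e as required.

Answer: s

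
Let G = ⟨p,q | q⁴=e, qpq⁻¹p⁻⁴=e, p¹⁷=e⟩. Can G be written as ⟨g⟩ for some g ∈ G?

Every cyclic group is abelian. But p·q = pq while q·p = p⁴q, so p·q ≠ q·p and G is not abelian. Hence G is not cyclic.

Answer: No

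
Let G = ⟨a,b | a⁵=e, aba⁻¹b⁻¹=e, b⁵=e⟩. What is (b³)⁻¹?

The order of (b³) is 5 (smallest k with (b³)ᵏ = e), so (b³)⁻¹ = (b³)⁴ = b².
Check: (b³) · (b²) → (b³) · b² = e, giving e as required.

Answer: b²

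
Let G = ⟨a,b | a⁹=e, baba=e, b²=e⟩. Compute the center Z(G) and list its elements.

An element z ∈ Z(G) iff z commutes with every generator.
For example e is central: e·a = a = a·e; e·b = b = b·e.
Whereas a ∉ Z(G) since a·b = ab ≠ a⁸b = b·a.
Checking each of the 18 elements this way gives Z(G) = {e}, of order 1.

Answer: {e}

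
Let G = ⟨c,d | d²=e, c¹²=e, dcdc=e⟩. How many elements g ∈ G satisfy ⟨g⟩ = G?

⟨g⟩ = G would require ord(g) = |G| = 24, but the maximum element order in G is 12 < 24. So G is not cyclic and no single element generates it: the count is 0.

Answer: 0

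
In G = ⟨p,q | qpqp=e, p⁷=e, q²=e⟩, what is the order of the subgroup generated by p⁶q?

|⟨p⁶q⟩| equals the order of p⁶q. Compute successive powers until reaching e:
  (p⁶q)¹ = p⁶q, (p⁶q)² = e.
The smallest positive k with (p⁶q)ᵏ = e is 2, so |⟨p⁶q⟩| = 2.

Answer: 2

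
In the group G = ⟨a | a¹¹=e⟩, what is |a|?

Compute successive powers until reaching e:
  a¹ = a, a² = a², a³ = a³, a⁴ = a⁴, a⁵ = a⁵, a⁶ = a⁶, a⁷ = a⁷, a⁸ = a⁸, a⁹ = a⁹, a¹⁰ = a¹⁰, a¹¹ = e.
The smallest positive k with aᵏ = e is 11.

Answer: 11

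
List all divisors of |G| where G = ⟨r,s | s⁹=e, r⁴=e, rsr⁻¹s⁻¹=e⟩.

|G| = 36 = 2² · 3². By Lagrange's theorem the order of any subgroup divides 36; the divisors of 36 are 1, 2, 3, 4, 6, 9, 12, 18, 36.

Answer: 1, 2, 3, 4, 6, 9, 12, 18, 36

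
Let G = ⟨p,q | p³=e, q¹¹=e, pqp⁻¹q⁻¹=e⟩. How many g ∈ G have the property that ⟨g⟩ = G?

G is cyclic of order 33. An element generates G iff its order is 33, and a cyclic group of order 33 has exactly φ(33) = 20 such elements.

Answer: 20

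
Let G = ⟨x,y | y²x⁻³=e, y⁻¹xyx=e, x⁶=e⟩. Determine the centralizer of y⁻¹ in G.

⟨y⁻¹⟩ ⊆ C_G(y⁻¹) since powers of y⁻¹ commute with y⁻¹; so |C_G(y⁻¹)| ≥ |⟨y⁻¹⟩| = 4.
By orbit–stabilizer, |C_G(y⁻¹)| = |G| / |conj. class of y⁻¹| = 12 / 3 = 4.
The 4 elements commuting with y⁻¹ are {e, x³, y, y⁻¹}.

Answer: {e, x³, y, y⁻¹}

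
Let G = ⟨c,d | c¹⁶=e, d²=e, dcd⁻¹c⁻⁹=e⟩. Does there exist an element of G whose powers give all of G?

Every cyclic group is abelian. But c·d = cd while d·c = c⁹d, so c·d ≠ d·c and G is not abelian. Hence G is not cyclic.

Answer: No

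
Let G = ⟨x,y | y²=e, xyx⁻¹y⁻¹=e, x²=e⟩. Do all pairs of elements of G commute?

Each pair of generators commutes: x·y = xy = y·x. Since the generators pairwise commute, every element of G commutes with every other, so G is abelian.

Answer: Yes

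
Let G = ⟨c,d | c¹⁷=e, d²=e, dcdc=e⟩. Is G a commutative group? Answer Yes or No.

c·d = cd but d·c = c¹⁶d, so c·d ≠ d·c and G is not abelian.

Answer: No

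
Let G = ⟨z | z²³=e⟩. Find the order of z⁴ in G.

Compute successive powers until reaching e:
  (z⁴)¹ = z⁴, (z⁴)² = z⁸, (z⁴)³ = z¹², (z⁴)⁴ = z¹⁶, (z⁴)⁵ = z²⁰, (z⁴)⁶ = z, (z⁴)⁷ = z⁵, (z⁴)⁸ = z⁹, (z⁴)⁹ = z¹³, (z⁴)¹⁰ = z¹⁷, (z⁴)¹¹ = z²¹, (z⁴)¹² = z², (z⁴)¹³ = z⁶, (z⁴)¹⁴ = z¹⁰, (z⁴)¹⁵ = z¹⁴, (z⁴)¹⁶ = z¹⁸, (z⁴)¹⁷ = z²², (z⁴)¹⁸ = z³, (z⁴)¹⁹ = z⁷, (z⁴)²⁰ = z¹¹, (z⁴)²¹ = z¹⁵, (z⁴)²² = z¹⁹, (z⁴)²³ = e.
The smallest positive k with (z⁴)ᵏ = e is 23.

Answer: 23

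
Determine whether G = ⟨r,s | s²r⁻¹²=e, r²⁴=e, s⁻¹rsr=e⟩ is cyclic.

Every cyclic group is abelian. But r·s = rs while s·r = r¹¹s⁻¹, so r·s ≠ s·r and G is not abelian. Hence G is not cyclic.

Answer: No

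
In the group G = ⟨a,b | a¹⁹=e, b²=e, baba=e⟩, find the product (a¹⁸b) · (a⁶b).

Compute (a¹⁸b) · (a⁶b) by multiplying left to right and reducing via the relations at each step:
  (a¹⁸b) · a⁶ = a¹²b
  (a¹²b) · b = a¹²

Answer: a¹²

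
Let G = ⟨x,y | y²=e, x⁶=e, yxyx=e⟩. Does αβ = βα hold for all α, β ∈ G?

x·y = xy but y·x = x⁵y, so x·y ≠ y·x and G is not abelian.

Answer: No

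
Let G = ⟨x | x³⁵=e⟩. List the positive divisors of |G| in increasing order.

|G| = 35 = 5 · 7. By Lagrange's theorem the order of any subgroup divides 35; the divisors of 35 are 1, 5, 7, 35.

Answer: 1, 5, 7, 35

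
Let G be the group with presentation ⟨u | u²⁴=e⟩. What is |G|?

G is generated by a single element, so G is cyclic. The relator gives u²⁴ = e and no smaller power is forced to be e, so the 24 powers {e, u, u², u³, u⁴, u⁵, u⁶, u⁷, u⁸, u⁹, u²², u²³, u²¹, u²⁰, u¹², u¹³, u¹¹, u¹⁰, u¹⁴, u¹⁵, u¹⁶, u¹⁷, u¹⁸, u¹⁹} are distinct. Hence |G| = 24.

Answer: 24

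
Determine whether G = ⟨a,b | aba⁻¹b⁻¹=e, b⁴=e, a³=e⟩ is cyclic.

|G| = 12. The element ab has order 12 (its powers give 12 distinct elements), so ⟨ab⟩ = G and G is cyclic.

Answer: Yes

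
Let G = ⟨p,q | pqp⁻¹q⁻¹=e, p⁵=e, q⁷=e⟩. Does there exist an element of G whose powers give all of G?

|G| = 35. The element pq has order 35 (its powers give 35 distinct elements), so ⟨pq⟩ = G and G is cyclic.

Answer: Yes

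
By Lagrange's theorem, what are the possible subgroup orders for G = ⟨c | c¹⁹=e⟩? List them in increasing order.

|G| = 19 = 19. By Lagrange's theorem the order of any subgroup divides 19; the divisors of 19 are 1, 19.

Answer: 1, 19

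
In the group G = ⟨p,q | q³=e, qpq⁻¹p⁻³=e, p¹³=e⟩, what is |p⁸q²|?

Compute successive powers until reaching e:
  (p⁸q²)¹ = p⁸q², (p⁸q²)² = p²q, (p⁸q²)³ = e.
The smallest positive k with (p⁸q²)ᵏ = e is 3.

Answer: 3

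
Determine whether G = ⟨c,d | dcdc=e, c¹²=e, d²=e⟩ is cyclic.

Every cyclic group is abelian. But c·d = cd while d·c = c¹¹d, so c·d ≠ d·c and G is not abelian. Hence G is not cyclic.

Answer: No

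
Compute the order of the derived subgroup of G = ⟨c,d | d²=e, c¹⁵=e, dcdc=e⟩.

G' = [G, G] is generated by all commutators. The generator-pair commutators are: [c, d] = c².
The subgroup they normally generate is {e, c, c², c³, c⁴, c⁵, c⁶, c⁷, c⁸, c⁹, c¹⁰, c¹¹, c¹², c¹³, c¹⁴}, of order 15.
Check: |G/G'| = 30/15 = 2 is the order of the abelianisation.

Answer: 15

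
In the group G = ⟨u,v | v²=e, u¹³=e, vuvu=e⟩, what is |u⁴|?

Compute successive powers until reaching e:
  (u⁴)¹ = u⁴, (u⁴)² = u⁸, (u⁴)³ = u¹², (u⁴)⁴ = u³, (u⁴)⁵ = u⁷, (u⁴)⁶ = u¹¹, (u⁴)⁷ = u², (u⁴)⁸ = u⁶, (u⁴)⁹ = u¹⁰, (u⁴)¹⁰ = u, (u⁴)¹¹ = u⁵, (u⁴)¹² = u⁹, (u⁴)¹³ = e.
The smallest positive k with (u⁴)ᵏ = e is 13.

Answer: 13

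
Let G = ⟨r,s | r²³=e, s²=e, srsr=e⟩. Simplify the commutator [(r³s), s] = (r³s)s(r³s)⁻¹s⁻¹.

[(r³s), s] = (r³s)·s·(r³s)⁻¹·s⁻¹.
  (r³s) · s = r³
  (r³) · (r³s) = r⁶s
  (r⁶s) · s = r⁶

Answer: r⁶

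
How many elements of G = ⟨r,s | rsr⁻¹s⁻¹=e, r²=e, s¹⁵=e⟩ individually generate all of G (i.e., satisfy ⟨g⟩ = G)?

G is cyclic of order 30. An element generates G iff its order is 30, and a cyclic group of order 30 has exactly φ(30) = 8 such elements.

Answer: 8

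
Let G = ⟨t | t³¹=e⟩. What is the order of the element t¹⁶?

Compute successive powers until reaching e:
  (t¹⁶)¹ = t¹⁶, (t¹⁶)² = t, (t¹⁶)³ = t¹⁷, (t¹⁶)⁴ = t², (t¹⁶)⁵ = t¹⁸, (t¹⁶)⁶ = t³, (t¹⁶)⁷ = t¹⁹, (t¹⁶)⁸ = t⁴, (t¹⁶)⁹ = t²⁰, (t¹⁶)¹⁰ = t⁵, (t¹⁶)¹¹ = t²¹, (t¹⁶)¹² = t⁶, (t¹⁶)¹³ = t²², (t¹⁶)¹⁴ = t⁷, (t¹⁶)¹⁵ = t²³, (t¹⁶)¹⁶ = t⁸, (t¹⁶)¹⁷ = t²⁴, (t¹⁶)¹⁸ = t⁹, (t¹⁶)¹⁹ = t²⁵, (t¹⁶)²⁰ = t¹⁰, (t¹⁶)²¹ = t²⁶, (t¹⁶)²² = t¹¹, (t¹⁶)²³ = t²⁷, (t¹⁶)²⁴ = t¹², (t¹⁶)²⁵ = t²⁸, (t¹⁶)²⁶ = t¹³, (t¹⁶)²⁷ = t²⁹, (t¹⁶)²⁸ = t¹⁴, (t¹⁶)²⁹ = t³⁰, (t¹⁶)³⁰ = t¹⁵, (t¹⁶)³¹ = e.
The smallest positive k with (t¹⁶)ᵏ = e is 31.

Answer: 31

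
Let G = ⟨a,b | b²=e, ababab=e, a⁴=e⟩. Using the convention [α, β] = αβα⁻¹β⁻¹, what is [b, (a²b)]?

[b, (a²b)] = b·(a²b)·b⁻¹·(a²b)⁻¹.
  b · (a²b) = ba²b
  (ba²b) · b = ba²
  (ba²) · (ba²) = a²ba²b

Answer: a²ba²b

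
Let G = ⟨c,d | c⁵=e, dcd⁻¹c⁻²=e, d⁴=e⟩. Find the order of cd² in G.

Compute successive powers until reaching e:
  (cd²)¹ = cd², (cd²)² = e.
The smallest positive k with (cd²)ᵏ = e is 2.

Answer: 2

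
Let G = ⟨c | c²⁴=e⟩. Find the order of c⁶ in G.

Compute successive powers until reaching e:
  (c⁶)¹ = c⁶, (c⁶)² = c¹², (c⁶)³ = c¹⁸, (c⁶)⁴ = e.
The smallest positive k with (c⁶)ᵏ = e is 4.

Answer: 4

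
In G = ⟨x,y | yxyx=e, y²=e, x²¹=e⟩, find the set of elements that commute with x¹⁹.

⟨x¹⁹⟩ ⊆ C_G(x¹⁹) since powers of x¹⁹ commute with x¹⁹; so |C_G(x¹⁹)| ≥ |⟨x¹⁹⟩| = 21.
By orbit–stabilizer, |C_G(x¹⁹)| = |G| / |conj. class of x¹⁹| = 42 / 2 = 21.
The 21 elements commuting with x¹⁹ are {e, x, x², x³, x⁴, x⁵, x⁶, x⁷, x⁸, x⁹, x¹⁰, x¹¹, x¹², x¹³, x¹⁴, x¹⁵, x¹⁶, x¹⁷, x¹⁸, x¹⁹, x²⁰}.

Answer: {e, x, x², x³, x⁴, x⁵, x⁶, x⁷, x⁸, x⁹, x¹⁰, x¹¹, x¹², x¹³, x¹⁴, x¹⁵, x¹⁶, x¹⁷, x¹⁸, x¹⁹, x²⁰}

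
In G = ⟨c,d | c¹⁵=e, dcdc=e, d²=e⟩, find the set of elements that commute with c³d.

⟨c³d⟩ ⊆ C_G(c³d) since powers of c³d commute with c³d; so |C_G(c³d)| ≥ |⟨c³d⟩| = 2.
By orbit–stabilizer, |C_G(c³d)| = |G| / |conj. class of c³d| = 30 / 15 = 2.
The 2 elements commuting with c³d are {e, c³d}.

Answer: {e, c³d}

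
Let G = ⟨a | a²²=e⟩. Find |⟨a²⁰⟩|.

|⟨a²⁰⟩| equals the order of a²⁰. Compute successive powers until reaching e:
  (a²⁰)¹ = a²⁰, (a²⁰)² = a¹⁸, (a²⁰)³ = a¹⁶, (a²⁰)⁴ = a¹⁴, (a²⁰)⁵ = a¹², (a²⁰)⁶ = a¹⁰, (a²⁰)⁷ = a⁸, (a²⁰)⁸ = a⁶, (a²⁰)⁹ = a⁴, (a²⁰)¹⁰ = a², (a²⁰)¹¹ = e.
The smallest positive k with (a²⁰)ᵏ = e is 11, so |⟨a²⁰⟩| = 11.

Answer: 11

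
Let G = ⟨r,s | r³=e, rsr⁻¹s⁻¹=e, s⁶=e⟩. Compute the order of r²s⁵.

Compute successive powers until reaching e:
  (r²s⁵)¹ = r²s⁵, (r²s⁵)² = rs⁴, (r²s⁵)³ = s³, (r²s⁵)⁴ = r²s², (r²s⁵)⁵ = rs, (r²s⁵)⁶ = e.
The smallest positive k with (r²s⁵)ᵏ = e is 6.

Answer: 6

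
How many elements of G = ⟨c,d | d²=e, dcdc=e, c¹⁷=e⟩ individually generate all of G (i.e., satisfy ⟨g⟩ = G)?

⟨g⟩ = G would require ord(g) = |G| = 34, but the maximum element order in G is 17 < 34. So G is not cyclic and no single element generates it: the count is 0.

Answer: 0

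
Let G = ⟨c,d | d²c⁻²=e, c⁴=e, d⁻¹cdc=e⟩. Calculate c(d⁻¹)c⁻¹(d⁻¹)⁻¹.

[c, (d⁻¹)] = c·(d⁻¹)·c⁻¹·(d⁻¹)⁻¹.
  c · (d⁻¹) = cd⁻¹
  (cd⁻¹) · (c³) = d
  d · d = c²

Answer: c²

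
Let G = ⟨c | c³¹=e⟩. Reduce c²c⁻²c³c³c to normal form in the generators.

Multiply left to right, reducing at each step:
  (c²) · c⁻² = e
  e · c³ = c³
  (c³) · c³ = c⁶
  (c⁶) · c = c⁷

Answer: c⁷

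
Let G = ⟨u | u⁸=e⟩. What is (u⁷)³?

Compute successive powers of (u⁷), reducing at each step:
  (u⁷)²: (u⁷) · u⁷ = u⁶
  (u⁷)³: (u⁶) · u⁷ = u⁵

Answer: u⁵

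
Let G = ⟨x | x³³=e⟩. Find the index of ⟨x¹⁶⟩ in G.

First find ord(x¹⁶) by computing successive powers:
  (x¹⁶)¹ = x¹⁶, (x¹⁶)² = x³², (x¹⁶)³ = x¹⁵, (x¹⁶)⁴ = x³¹, (x¹⁶)⁵ = x¹⁴, (x¹⁶)⁶ = x³⁰, (x¹⁶)⁷ = x¹³, (x¹⁶)⁸ = x²⁹, (x¹⁶)⁹ = x¹², (x¹⁶)¹⁰ = x²⁸, (x¹⁶)¹¹ = x¹¹, (x¹⁶)¹² = x²⁷, (x¹⁶)¹³ = x¹⁰, (x¹⁶)¹⁴ = x²⁶, (x¹⁶)¹⁵ = x⁹, (x¹⁶)¹⁶ = x²⁵, (x¹⁶)¹⁷ = x⁸, (x¹⁶)¹⁸ = x²⁴, (x¹⁶)¹⁹ = x⁷, (x¹⁶)²⁰ = x²³, (x¹⁶)²¹ = x⁶, (x¹⁶)²² = x²², (x¹⁶)²³ = x⁵, (x¹⁶)²⁴ = x²¹, (x¹⁶)²⁵ = x⁴, (x¹⁶)²⁶ = x²⁰, (x¹⁶)²⁷ = x³, (x¹⁶)²⁸ = x¹⁹, (x¹⁶)²⁹ = x², (x¹⁶)³⁰ = x¹⁸, (x¹⁶)³¹ = x, (x¹⁶)³² = x¹⁷, (x¹⁶)³³ = e.
So |⟨x¹⁶⟩| = ord(x¹⁶) = 33. With |G| = 33, by Lagrange [G : ⟨x¹⁶⟩] = 33/33 = 1.

Answer: 1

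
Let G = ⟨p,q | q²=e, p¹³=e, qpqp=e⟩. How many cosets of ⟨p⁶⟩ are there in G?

First find ord(p⁶) by computing successive powers:
  (p⁶)¹ = p⁶, (p⁶)² = p¹², (p⁶)³ = p⁵, (p⁶)⁴ = p¹¹, (p⁶)⁵ = p⁴, (p⁶)⁶ = p¹⁰, (p⁶)⁷ = p³, (p⁶)⁸ = p⁹, (p⁶)⁹ = p², (p⁶)¹⁰ = p⁸, (p⁶)¹¹ = p, (p⁶)¹² = p⁷, (p⁶)¹³ = e.
So |⟨p⁶⟩| = ord(p⁶) = 13. With |G| = 26, by Lagrange [G : ⟨p⁶⟩] = 26/13 = 2.

Answer: 2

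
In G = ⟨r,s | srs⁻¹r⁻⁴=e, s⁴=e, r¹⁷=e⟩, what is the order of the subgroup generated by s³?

|⟨s³⟩| equals the order of s³. Compute successive powers until reaching e:
  (s³)¹ = s³, (s³)² = s², (s³)³ = s, (s³)⁴ = e.
The smallest positive k with (s³)ᵏ = e is 4, so |⟨s³⟩| = 4.

Answer: 4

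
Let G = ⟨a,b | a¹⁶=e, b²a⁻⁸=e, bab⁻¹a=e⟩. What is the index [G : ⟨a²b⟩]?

First find ord(a²b) by computing successive powers:
  (a²b)¹ = a²b, (a²b)² = a⁸, (a²b)³ = a²b⁻¹, (a²b)⁴ = e.
So |⟨a²b⟩| = ord(a²b) = 4. With |G| = 32, by Lagrange [G : ⟨a²b⟩] = 32/4 = 8.

Answer: 8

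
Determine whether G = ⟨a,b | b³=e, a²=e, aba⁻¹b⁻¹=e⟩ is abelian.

Each pair of generators commutes: a·b = ab = b·a. Since the generators pairwise commute, every element of G commutes with every other, so G is abelian.

Answer: Yes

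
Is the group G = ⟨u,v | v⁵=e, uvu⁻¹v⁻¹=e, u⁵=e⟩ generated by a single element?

|G| = 25, but the maximum element order in G is 5 < 25. No single element generates all of G, so G is not cyclic.

Answer: No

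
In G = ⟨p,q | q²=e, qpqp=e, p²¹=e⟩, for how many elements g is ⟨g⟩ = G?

⟨g⟩ = G would require ord(g) = |G| = 42, but the maximum element order in G is 21 < 42. So G is not cyclic and no single element generates it: the count is 0.

Answer: 0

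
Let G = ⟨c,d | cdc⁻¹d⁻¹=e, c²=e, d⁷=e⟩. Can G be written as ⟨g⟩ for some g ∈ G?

|G| = 14. The element cd has order 14 (its powers give 14 distinct elements), so ⟨cd⟩ = G and G is cyclic.

Answer: Yes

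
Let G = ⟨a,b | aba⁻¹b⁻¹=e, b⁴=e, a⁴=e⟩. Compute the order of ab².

Compute successive powers until reaching e:
  (ab²)¹ = ab², (ab²)² = a², (ab²)³ = a³b², (ab²)⁴ = e.
The smallest positive k with (ab²)ᵏ = e is 4.

Answer: 4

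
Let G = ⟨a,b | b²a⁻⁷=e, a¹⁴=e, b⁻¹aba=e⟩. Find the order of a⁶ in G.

Compute successive powers until reaching e:
  (a⁶)¹ = a⁶, (a⁶)² = a¹², (a⁶)³ = a⁴, (a⁶)⁴ = a¹⁰, (a⁶)⁵ = a², (a⁶)⁶ = a⁸, (a⁶)⁷ = e.
The smallest positive k with (a⁶)ᵏ = e is 7.

Answer: 7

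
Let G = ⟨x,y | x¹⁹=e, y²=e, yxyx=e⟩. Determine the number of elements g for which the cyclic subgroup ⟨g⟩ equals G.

⟨g⟩ = G would require ord(g) = |G| = 38, but the maximum element order in G is 19 < 38. So G is not cyclic and no single element generates it: the count is 0.

Answer: 0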